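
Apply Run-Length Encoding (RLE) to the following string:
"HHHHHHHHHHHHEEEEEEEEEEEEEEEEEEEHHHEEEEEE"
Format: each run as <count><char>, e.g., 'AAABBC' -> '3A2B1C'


Scanning runs left to right:
  i=0: run of 'H' x 12 -> '12H'
  i=12: run of 'E' x 19 -> '19E'
  i=31: run of 'H' x 3 -> '3H'
  i=34: run of 'E' x 6 -> '6E'

RLE = 12H19E3H6E


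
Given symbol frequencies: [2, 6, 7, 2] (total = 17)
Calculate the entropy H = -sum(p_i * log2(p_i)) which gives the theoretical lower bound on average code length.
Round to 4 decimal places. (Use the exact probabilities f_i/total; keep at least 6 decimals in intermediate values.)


Per-symbol terms -p_i * log2(p_i) with p_i = f_i/17:
  p = 2/17 = 0.117647: log2(p) = -3.087463, -p*log2(p) = 0.363231
  p = 6/17 = 0.352941: log2(p) = -1.502500, -p*log2(p) = 0.530294
  p = 7/17 = 0.411765: log2(p) = -1.280108, -p*log2(p) = 0.527103
  p = 2/17 = 0.117647: log2(p) = -3.087463, -p*log2(p) = 0.363231
H = 0.363231 + 0.530294 + 0.527103 + 0.363231 = 1.783859

H = 1.7839 bits/symbol


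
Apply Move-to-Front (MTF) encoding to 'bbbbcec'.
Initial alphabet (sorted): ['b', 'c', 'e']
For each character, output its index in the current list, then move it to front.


MTF encoding:
'b': index 0 in ['b', 'c', 'e'] -> ['b', 'c', 'e']
'b': index 0 in ['b', 'c', 'e'] -> ['b', 'c', 'e']
'b': index 0 in ['b', 'c', 'e'] -> ['b', 'c', 'e']
'b': index 0 in ['b', 'c', 'e'] -> ['b', 'c', 'e']
'c': index 1 in ['b', 'c', 'e'] -> ['c', 'b', 'e']
'e': index 2 in ['c', 'b', 'e'] -> ['e', 'c', 'b']
'c': index 1 in ['e', 'c', 'b'] -> ['c', 'e', 'b']


Output: [0, 0, 0, 0, 1, 2, 1]


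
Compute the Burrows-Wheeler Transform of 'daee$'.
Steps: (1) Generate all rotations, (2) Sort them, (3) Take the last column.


Rotations (sorted):
  0: $daee -> last char: e
  1: aee$d -> last char: d
  2: daee$ -> last char: $
  3: e$dae -> last char: e
  4: ee$da -> last char: a


BWT = ed$ea


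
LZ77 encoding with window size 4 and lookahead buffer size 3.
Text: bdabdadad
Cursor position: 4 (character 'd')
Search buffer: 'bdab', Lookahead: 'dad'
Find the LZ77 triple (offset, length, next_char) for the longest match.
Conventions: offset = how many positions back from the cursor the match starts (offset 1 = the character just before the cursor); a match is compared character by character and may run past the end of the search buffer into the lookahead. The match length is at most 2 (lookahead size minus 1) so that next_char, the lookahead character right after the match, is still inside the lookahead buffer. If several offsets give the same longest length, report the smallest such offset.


Try each offset into the search buffer:
  offset=1 (pos 3, char 'b'): match length 0
  offset=2 (pos 2, char 'a'): match length 0
  offset=3 (pos 1, char 'd'): match length 2
  offset=4 (pos 0, char 'b'): match length 0
Longest match has length 2 at offset 3.
next_char = character at position 4 + 2 = 6 -> 'd'

Best match: offset=3, length=2 (matching 'da' starting at position 1)
LZ77 triple: (3, 2, 'd')


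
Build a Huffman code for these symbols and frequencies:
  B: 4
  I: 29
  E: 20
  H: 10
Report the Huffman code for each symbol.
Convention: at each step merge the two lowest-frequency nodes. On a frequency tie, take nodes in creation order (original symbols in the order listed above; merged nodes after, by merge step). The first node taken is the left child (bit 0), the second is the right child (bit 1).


Huffman tree construction:
Step 1: Merge B(4) + H(10) = 14
Step 2: Merge (B+H)(14) + E(20) = 34
Step 3: Merge I(29) + ((B+H)+E)(34) = 63
Read each symbol's code off the tree from the root (left child = 0, right child = 1).

Codes:
  B: 100 (length 3)
  I: 0 (length 1)
  E: 11 (length 2)
  H: 101 (length 3)
Average code length: 111/63 = 1.7619 bits/symbol


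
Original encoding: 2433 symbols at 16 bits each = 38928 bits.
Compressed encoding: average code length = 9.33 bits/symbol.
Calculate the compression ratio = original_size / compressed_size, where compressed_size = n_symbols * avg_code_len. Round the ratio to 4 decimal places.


original_size = n_symbols * orig_bits = 2433 * 16 = 38928 bits
compressed_size = n_symbols * avg_code_len = 2433 * 9.33 = 22699.89 bits
ratio = original_size / compressed_size = 38928 / 22699.89 = 1.7149

Compression ratio = 1.7149


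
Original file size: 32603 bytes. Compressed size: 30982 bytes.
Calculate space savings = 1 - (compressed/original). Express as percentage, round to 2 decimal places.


ratio = compressed/original = 30982/32603 = 0.950281
savings = 1 - ratio = 1 - 0.950281 = 0.049719
as a percentage: 0.049719 * 100 = 4.97%

Space savings = 1 - 30982/32603 = 4.97%


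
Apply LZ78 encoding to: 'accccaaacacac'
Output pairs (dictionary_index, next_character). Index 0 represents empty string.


LZ78 encoding steps:
Dictionary: {0: ''}
Step 1: w='' (idx 0), next='a' -> output (0, 'a'), add 'a' as idx 1
Step 2: w='' (idx 0), next='c' -> output (0, 'c'), add 'c' as idx 2
Step 3: w='c' (idx 2), next='c' -> output (2, 'c'), add 'cc' as idx 3
Step 4: w='c' (idx 2), next='a' -> output (2, 'a'), add 'ca' as idx 4
Step 5: w='a' (idx 1), next='a' -> output (1, 'a'), add 'aa' as idx 5
Step 6: w='ca' (idx 4), next='c' -> output (4, 'c'), add 'cac' as idx 6
Step 7: w='a' (idx 1), next='c' -> output (1, 'c'), add 'ac' as idx 7


Encoded: [(0, 'a'), (0, 'c'), (2, 'c'), (2, 'a'), (1, 'a'), (4, 'c'), (1, 'c')]


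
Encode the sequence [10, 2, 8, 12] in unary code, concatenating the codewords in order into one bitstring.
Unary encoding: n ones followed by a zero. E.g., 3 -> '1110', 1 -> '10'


Encode each number as n ones followed by a terminating 0:
  10 -> 11111111110 (11 bits)
  2 -> 110 (3 bits)
  8 -> 111111110 (9 bits)
  12 -> 1111111111110 (13 bits)
Total length = 11 + 3 + 9 + 13 = 36 bits.

Unary([10, 2, 8, 12]) = 111111111101101111111101111111111110 (36 bits)


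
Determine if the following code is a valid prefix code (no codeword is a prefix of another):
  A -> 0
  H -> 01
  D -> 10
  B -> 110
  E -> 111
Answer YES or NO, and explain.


Checking each pair (does one codeword prefix another?):
  A='0' vs H='01': prefix -- VIOLATION

NO -- this is NOT a valid prefix code. A (0) is a prefix of H (01).


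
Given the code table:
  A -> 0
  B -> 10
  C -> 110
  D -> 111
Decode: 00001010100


Decoding:
0 -> A
0 -> A
0 -> A
0 -> A
10 -> B
10 -> B
10 -> B
0 -> A


Result: AAAABBBA


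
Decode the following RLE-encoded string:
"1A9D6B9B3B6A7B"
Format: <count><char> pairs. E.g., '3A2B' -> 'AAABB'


Expanding each <count><char> pair:
  1A -> 'A'
  9D -> 'DDDDDDDDD'
  6B -> 'BBBBBB'
  9B -> 'BBBBBBBBB'
  3B -> 'BBB'
  6A -> 'AAAAAA'
  7B -> 'BBBBBBB'

Decoded = ADDDDDDDDDBBBBBBBBBBBBBBBBBBAAAAAABBBBBBB


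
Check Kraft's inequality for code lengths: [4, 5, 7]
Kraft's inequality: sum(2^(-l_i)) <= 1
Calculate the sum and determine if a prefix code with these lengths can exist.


Sum = 2^(-4) + 2^(-5) + 2^(-7)
    = 0.0625 + 0.03125 + 0.0078125
    = 13/128 = 0.1015625
Since 0.1015625 <= 1, Kraft's inequality IS satisfied.
A prefix code with these lengths CAN exist.

Kraft sum = 0.1015625. Satisfied.


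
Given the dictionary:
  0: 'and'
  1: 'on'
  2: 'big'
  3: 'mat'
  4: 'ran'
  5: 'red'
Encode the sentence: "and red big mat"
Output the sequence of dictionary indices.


Look up each word in the dictionary:
  'and' -> 0
  'red' -> 5
  'big' -> 2
  'mat' -> 3

Encoded: [0, 5, 2, 3]


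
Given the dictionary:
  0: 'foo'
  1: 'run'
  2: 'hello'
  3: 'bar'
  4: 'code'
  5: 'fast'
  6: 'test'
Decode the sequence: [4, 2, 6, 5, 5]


Look up each index in the dictionary:
  4 -> 'code'
  2 -> 'hello'
  6 -> 'test'
  5 -> 'fast'
  5 -> 'fast'

Decoded: "code hello test fast fast"


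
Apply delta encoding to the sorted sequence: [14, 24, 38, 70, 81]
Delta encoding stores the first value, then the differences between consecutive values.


First value: 14
Deltas:
  24 - 14 = 10
  38 - 24 = 14
  70 - 38 = 32
  81 - 70 = 11


Delta encoded: [14, 10, 14, 32, 11]


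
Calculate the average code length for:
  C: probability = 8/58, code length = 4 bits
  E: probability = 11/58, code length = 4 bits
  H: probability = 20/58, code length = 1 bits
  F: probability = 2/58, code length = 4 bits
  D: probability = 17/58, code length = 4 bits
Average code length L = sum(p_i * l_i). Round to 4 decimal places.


Weighted contributions p_i * l_i:
  C: (8/58) * 4 = 32/58
  E: (11/58) * 4 = 44/58
  H: (20/58) * 1 = 20/58
  F: (2/58) * 4 = 8/58
  D: (17/58) * 4 = 68/58
Sum = (32 + 44 + 20 + 8 + 68)/58 = 172/58

L = 172/58 = 2.9655 bits/symbol


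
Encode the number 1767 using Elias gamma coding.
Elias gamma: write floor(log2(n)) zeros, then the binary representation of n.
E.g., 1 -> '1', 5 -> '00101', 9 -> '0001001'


num_bits = floor(log2(1767)) + 1 = 11
leading_zeros = num_bits - 1 = 10
binary(1767) = 11011100111

Elias gamma(1767) = '0000000000' + '11011100111' = 000000000011011100111 (21 bits)


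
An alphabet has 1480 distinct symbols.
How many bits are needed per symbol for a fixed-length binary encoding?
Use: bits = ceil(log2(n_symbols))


log2(1480) = 10.5314
Bracket: 2^10 = 1024 < 1480 <= 2^11 = 2048
So ceil(log2(1480)) = 11

bits = ceil(log2(1480)) = ceil(10.5314) = 11 bits


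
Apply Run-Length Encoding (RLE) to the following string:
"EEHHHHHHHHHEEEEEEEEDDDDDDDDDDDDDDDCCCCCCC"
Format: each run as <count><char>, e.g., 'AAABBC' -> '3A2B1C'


Scanning runs left to right:
  i=0: run of 'E' x 2 -> '2E'
  i=2: run of 'H' x 9 -> '9H'
  i=11: run of 'E' x 8 -> '8E'
  i=19: run of 'D' x 15 -> '15D'
  i=34: run of 'C' x 7 -> '7C'

RLE = 2E9H8E15D7C


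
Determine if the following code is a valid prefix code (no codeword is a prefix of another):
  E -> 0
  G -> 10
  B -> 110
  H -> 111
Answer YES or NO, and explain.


Checking each pair (does one codeword prefix another?):
  E='0' vs G='10': no prefix
  E='0' vs B='110': no prefix
  E='0' vs H='111': no prefix
  G='10' vs E='0': no prefix
  G='10' vs B='110': no prefix
  G='10' vs H='111': no prefix
  B='110' vs E='0': no prefix
  B='110' vs G='10': no prefix
  B='110' vs H='111': no prefix
  H='111' vs E='0': no prefix
  H='111' vs G='10': no prefix
  H='111' vs B='110': no prefix
No violation found over all pairs.

YES -- this is a valid prefix code. No codeword is a prefix of any other codeword.


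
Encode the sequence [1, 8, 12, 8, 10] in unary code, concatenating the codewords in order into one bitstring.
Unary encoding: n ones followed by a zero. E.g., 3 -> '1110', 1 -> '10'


Encode each number as n ones followed by a terminating 0:
  1 -> 10 (2 bits)
  8 -> 111111110 (9 bits)
  12 -> 1111111111110 (13 bits)
  8 -> 111111110 (9 bits)
  10 -> 11111111110 (11 bits)
Total length = 2 + 9 + 13 + 9 + 11 = 44 bits.

Unary([1, 8, 12, 8, 10]) = 10111111110111111111111011111111011111111110 (44 bits)


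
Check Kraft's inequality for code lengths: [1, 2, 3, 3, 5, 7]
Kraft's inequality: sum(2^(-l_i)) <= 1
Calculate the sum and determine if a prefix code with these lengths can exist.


Sum = 2^(-1) + 2^(-2) + 2^(-3) + 2^(-3) + 2^(-5) + 2^(-7)
    = 0.5 + 0.25 + 0.125 + 0.125 + 0.03125 + 0.0078125
    = 133/128 = 1.0390625
Since 1.0390625 > 1, Kraft's inequality is NOT satisfied.
A prefix code with these lengths CANNOT exist.

Kraft sum = 1.0390625. Not satisfied.


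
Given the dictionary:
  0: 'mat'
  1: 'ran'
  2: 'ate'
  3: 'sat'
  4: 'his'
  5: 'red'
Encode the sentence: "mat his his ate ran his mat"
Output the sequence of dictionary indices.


Look up each word in the dictionary:
  'mat' -> 0
  'his' -> 4
  'his' -> 4
  'ate' -> 2
  'ran' -> 1
  'his' -> 4
  'mat' -> 0

Encoded: [0, 4, 4, 2, 1, 4, 0]


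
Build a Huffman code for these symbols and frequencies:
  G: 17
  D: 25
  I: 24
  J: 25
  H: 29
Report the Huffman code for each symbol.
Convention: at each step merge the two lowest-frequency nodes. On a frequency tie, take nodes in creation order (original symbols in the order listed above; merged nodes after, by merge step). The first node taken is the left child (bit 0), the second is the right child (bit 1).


Huffman tree construction:
Step 1: Merge G(17) + I(24) = 41
Step 2: Merge D(25) + J(25) = 50
Step 3: Merge H(29) + (G+I)(41) = 70
Step 4: Merge (D+J)(50) + (H+(G+I))(70) = 120
Read each symbol's code off the tree from the root (left child = 0, right child = 1).

Codes:
  G: 110 (length 3)
  D: 00 (length 2)
  I: 111 (length 3)
  J: 01 (length 2)
  H: 10 (length 2)
Average code length: 281/120 = 2.3417 bits/symbol


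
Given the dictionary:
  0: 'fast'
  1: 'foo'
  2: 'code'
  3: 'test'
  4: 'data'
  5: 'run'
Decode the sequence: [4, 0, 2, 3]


Look up each index in the dictionary:
  4 -> 'data'
  0 -> 'fast'
  2 -> 'code'
  3 -> 'test'

Decoded: "data fast code test"


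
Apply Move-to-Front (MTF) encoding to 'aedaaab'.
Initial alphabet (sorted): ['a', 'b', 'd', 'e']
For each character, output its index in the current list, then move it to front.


MTF encoding:
'a': index 0 in ['a', 'b', 'd', 'e'] -> ['a', 'b', 'd', 'e']
'e': index 3 in ['a', 'b', 'd', 'e'] -> ['e', 'a', 'b', 'd']
'd': index 3 in ['e', 'a', 'b', 'd'] -> ['d', 'e', 'a', 'b']
'a': index 2 in ['d', 'e', 'a', 'b'] -> ['a', 'd', 'e', 'b']
'a': index 0 in ['a', 'd', 'e', 'b'] -> ['a', 'd', 'e', 'b']
'a': index 0 in ['a', 'd', 'e', 'b'] -> ['a', 'd', 'e', 'b']
'b': index 3 in ['a', 'd', 'e', 'b'] -> ['b', 'a', 'd', 'e']


Output: [0, 3, 3, 2, 0, 0, 3]


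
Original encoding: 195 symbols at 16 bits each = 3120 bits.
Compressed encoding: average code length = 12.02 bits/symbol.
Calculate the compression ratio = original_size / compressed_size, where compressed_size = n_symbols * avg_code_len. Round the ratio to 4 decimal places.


original_size = n_symbols * orig_bits = 195 * 16 = 3120 bits
compressed_size = n_symbols * avg_code_len = 195 * 12.02 = 2343.9 bits
ratio = original_size / compressed_size = 3120 / 2343.9 = 1.3311

Compression ratio = 1.3311


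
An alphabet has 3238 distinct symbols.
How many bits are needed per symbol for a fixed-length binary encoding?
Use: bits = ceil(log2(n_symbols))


log2(3238) = 11.6609
Bracket: 2^11 = 2048 < 3238 <= 2^12 = 4096
So ceil(log2(3238)) = 12

bits = ceil(log2(3238)) = ceil(11.6609) = 12 bits


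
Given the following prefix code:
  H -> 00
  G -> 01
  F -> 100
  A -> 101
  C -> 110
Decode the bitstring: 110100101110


Decoding step by step:
Bits 110 -> C
Bits 100 -> F
Bits 101 -> A
Bits 110 -> C


Decoded message: CFAC


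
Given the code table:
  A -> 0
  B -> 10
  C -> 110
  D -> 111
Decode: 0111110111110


Decoding:
0 -> A
111 -> D
110 -> C
111 -> D
110 -> C


Result: ADCDC


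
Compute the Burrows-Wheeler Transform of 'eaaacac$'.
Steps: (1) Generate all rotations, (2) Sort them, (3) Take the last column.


Rotations (sorted):
  0: $eaaacac -> last char: c
  1: aaacac$e -> last char: e
  2: aacac$ea -> last char: a
  3: ac$eaaac -> last char: c
  4: acac$eaa -> last char: a
  5: c$eaaaca -> last char: a
  6: cac$eaaa -> last char: a
  7: eaaacac$ -> last char: $


BWT = ceacaaa$


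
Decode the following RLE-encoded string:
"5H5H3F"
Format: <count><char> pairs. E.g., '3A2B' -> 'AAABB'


Expanding each <count><char> pair:
  5H -> 'HHHHH'
  5H -> 'HHHHH'
  3F -> 'FFF'

Decoded = HHHHHHHHHHFFF


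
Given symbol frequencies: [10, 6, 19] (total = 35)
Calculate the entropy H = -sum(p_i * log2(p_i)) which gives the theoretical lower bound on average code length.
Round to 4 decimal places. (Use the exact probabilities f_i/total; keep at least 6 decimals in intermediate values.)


Per-symbol terms -p_i * log2(p_i) with p_i = f_i/35:
  p = 10/35 = 0.285714: log2(p) = -1.807355, -p*log2(p) = 0.516387
  p = 6/35 = 0.171429: log2(p) = -2.544321, -p*log2(p) = 0.436169
  p = 19/35 = 0.542857: log2(p) = -0.881356, -p*log2(p) = 0.478450
H = 0.516387 + 0.436169 + 0.478450 = 1.431006

H = 1.431 bits/symbol


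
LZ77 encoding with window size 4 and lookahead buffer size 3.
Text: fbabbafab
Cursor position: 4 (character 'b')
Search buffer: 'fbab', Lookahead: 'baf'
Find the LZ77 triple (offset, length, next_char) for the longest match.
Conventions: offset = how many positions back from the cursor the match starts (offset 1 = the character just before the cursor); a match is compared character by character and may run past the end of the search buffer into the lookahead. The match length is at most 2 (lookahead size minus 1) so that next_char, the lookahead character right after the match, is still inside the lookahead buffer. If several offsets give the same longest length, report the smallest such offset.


Try each offset into the search buffer:
  offset=1 (pos 3, char 'b'): match length 1
  offset=2 (pos 2, char 'a'): match length 0
  offset=3 (pos 1, char 'b'): match length 2
  offset=4 (pos 0, char 'f'): match length 0
Longest match has length 2 at offset 3.
next_char = character at position 4 + 2 = 6 -> 'f'

Best match: offset=3, length=2 (matching 'ba' starting at position 1)
LZ77 triple: (3, 2, 'f')


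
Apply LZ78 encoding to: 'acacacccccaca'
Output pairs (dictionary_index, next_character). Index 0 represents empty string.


LZ78 encoding steps:
Dictionary: {0: ''}
Step 1: w='' (idx 0), next='a' -> output (0, 'a'), add 'a' as idx 1
Step 2: w='' (idx 0), next='c' -> output (0, 'c'), add 'c' as idx 2
Step 3: w='a' (idx 1), next='c' -> output (1, 'c'), add 'ac' as idx 3
Step 4: w='ac' (idx 3), next='c' -> output (3, 'c'), add 'acc' as idx 4
Step 5: w='c' (idx 2), next='c' -> output (2, 'c'), add 'cc' as idx 5
Step 6: w='c' (idx 2), next='a' -> output (2, 'a'), add 'ca' as idx 6
Step 7: w='ca' (idx 6), end of input -> output (6, '')


Encoded: [(0, 'a'), (0, 'c'), (1, 'c'), (3, 'c'), (2, 'c'), (2, 'a'), (6, '')]


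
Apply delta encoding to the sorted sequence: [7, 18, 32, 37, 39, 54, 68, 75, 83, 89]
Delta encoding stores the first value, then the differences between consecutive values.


First value: 7
Deltas:
  18 - 7 = 11
  32 - 18 = 14
  37 - 32 = 5
  39 - 37 = 2
  54 - 39 = 15
  68 - 54 = 14
  75 - 68 = 7
  83 - 75 = 8
  89 - 83 = 6


Delta encoded: [7, 11, 14, 5, 2, 15, 14, 7, 8, 6]


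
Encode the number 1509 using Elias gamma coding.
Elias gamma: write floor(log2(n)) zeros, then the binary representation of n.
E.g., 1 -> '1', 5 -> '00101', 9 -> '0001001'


num_bits = floor(log2(1509)) + 1 = 11
leading_zeros = num_bits - 1 = 10
binary(1509) = 10111100101

Elias gamma(1509) = '0000000000' + '10111100101' = 000000000010111100101 (21 bits)


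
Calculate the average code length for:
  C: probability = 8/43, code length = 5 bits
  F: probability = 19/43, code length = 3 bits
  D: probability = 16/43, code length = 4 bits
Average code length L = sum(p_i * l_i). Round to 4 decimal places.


Weighted contributions p_i * l_i:
  C: (8/43) * 5 = 40/43
  F: (19/43) * 3 = 57/43
  D: (16/43) * 4 = 64/43
Sum = (40 + 57 + 64)/43 = 161/43

L = 161/43 = 3.7442 bits/symbol


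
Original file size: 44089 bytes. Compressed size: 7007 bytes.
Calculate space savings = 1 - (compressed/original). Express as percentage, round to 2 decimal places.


ratio = compressed/original = 7007/44089 = 0.158929
savings = 1 - ratio = 1 - 0.158929 = 0.841071
as a percentage: 0.841071 * 100 = 84.11%

Space savings = 1 - 7007/44089 = 84.11%


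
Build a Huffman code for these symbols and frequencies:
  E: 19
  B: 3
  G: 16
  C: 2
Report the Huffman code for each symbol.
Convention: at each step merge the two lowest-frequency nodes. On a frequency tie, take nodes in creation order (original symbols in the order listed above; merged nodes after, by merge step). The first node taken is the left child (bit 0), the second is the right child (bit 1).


Huffman tree construction:
Step 1: Merge C(2) + B(3) = 5
Step 2: Merge (C+B)(5) + G(16) = 21
Step 3: Merge E(19) + ((C+B)+G)(21) = 40
Read each symbol's code off the tree from the root (left child = 0, right child = 1).

Codes:
  E: 0 (length 1)
  B: 101 (length 3)
  G: 11 (length 2)
  C: 100 (length 3)
Average code length: 66/40 = 1.6500 bits/symbol


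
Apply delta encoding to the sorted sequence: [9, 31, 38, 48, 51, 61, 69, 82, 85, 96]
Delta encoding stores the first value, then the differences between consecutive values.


First value: 9
Deltas:
  31 - 9 = 22
  38 - 31 = 7
  48 - 38 = 10
  51 - 48 = 3
  61 - 51 = 10
  69 - 61 = 8
  82 - 69 = 13
  85 - 82 = 3
  96 - 85 = 11


Delta encoded: [9, 22, 7, 10, 3, 10, 8, 13, 3, 11]


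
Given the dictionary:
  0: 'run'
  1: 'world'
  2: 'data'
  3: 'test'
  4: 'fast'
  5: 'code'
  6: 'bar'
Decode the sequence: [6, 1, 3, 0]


Look up each index in the dictionary:
  6 -> 'bar'
  1 -> 'world'
  3 -> 'test'
  0 -> 'run'

Decoded: "bar world test run"


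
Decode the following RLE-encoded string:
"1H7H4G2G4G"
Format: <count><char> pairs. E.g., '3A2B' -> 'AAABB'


Expanding each <count><char> pair:
  1H -> 'H'
  7H -> 'HHHHHHH'
  4G -> 'GGGG'
  2G -> 'GG'
  4G -> 'GGGG'

Decoded = HHHHHHHHGGGGGGGGGG


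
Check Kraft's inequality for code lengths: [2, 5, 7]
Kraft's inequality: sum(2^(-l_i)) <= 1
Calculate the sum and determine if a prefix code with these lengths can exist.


Sum = 2^(-2) + 2^(-5) + 2^(-7)
    = 0.25 + 0.03125 + 0.0078125
    = 37/128 = 0.2890625
Since 0.2890625 <= 1, Kraft's inequality IS satisfied.
A prefix code with these lengths CAN exist.

Kraft sum = 0.2890625. Satisfied.


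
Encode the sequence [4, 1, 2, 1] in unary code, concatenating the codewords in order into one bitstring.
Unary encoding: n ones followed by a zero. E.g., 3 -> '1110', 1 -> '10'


Encode each number as n ones followed by a terminating 0:
  4 -> 11110 (5 bits)
  1 -> 10 (2 bits)
  2 -> 110 (3 bits)
  1 -> 10 (2 bits)
Total length = 5 + 2 + 3 + 2 = 12 bits.

Unary([4, 1, 2, 1]) = 111101011010 (12 bits)


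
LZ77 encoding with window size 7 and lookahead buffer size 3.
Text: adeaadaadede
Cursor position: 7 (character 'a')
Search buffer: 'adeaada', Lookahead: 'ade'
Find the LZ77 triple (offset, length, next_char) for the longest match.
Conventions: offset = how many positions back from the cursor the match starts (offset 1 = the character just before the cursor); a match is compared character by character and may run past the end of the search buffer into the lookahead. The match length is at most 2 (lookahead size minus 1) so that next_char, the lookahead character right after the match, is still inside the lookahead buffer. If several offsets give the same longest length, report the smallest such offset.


Try each offset into the search buffer:
  offset=1 (pos 6, char 'a'): match length 1
  offset=2 (pos 5, char 'd'): match length 0
  offset=3 (pos 4, char 'a'): match length 2
  offset=4 (pos 3, char 'a'): match length 1
  offset=5 (pos 2, char 'e'): match length 0
  offset=6 (pos 1, char 'd'): match length 0
  offset=7 (pos 0, char 'a'): match length 2
Longest match has length 2, found at offsets 3, 7; take the smallest, offset 3.
next_char = character at position 7 + 2 = 9 -> 'e'

Best match: offset=3, length=2 (matching 'ad' starting at position 4)
LZ77 triple: (3, 2, 'e')


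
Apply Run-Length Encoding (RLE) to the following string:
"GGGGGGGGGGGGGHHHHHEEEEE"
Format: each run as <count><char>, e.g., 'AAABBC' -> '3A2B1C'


Scanning runs left to right:
  i=0: run of 'G' x 13 -> '13G'
  i=13: run of 'H' x 5 -> '5H'
  i=18: run of 'E' x 5 -> '5E'

RLE = 13G5H5E


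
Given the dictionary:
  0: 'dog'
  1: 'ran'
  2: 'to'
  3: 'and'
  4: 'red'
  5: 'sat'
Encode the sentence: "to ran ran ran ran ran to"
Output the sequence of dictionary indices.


Look up each word in the dictionary:
  'to' -> 2
  'ran' -> 1
  'ran' -> 1
  'ran' -> 1
  'ran' -> 1
  'ran' -> 1
  'to' -> 2

Encoded: [2, 1, 1, 1, 1, 1, 2]


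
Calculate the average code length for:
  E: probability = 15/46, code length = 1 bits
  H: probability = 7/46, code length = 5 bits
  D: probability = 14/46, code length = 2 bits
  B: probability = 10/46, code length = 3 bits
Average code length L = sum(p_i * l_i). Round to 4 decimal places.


Weighted contributions p_i * l_i:
  E: (15/46) * 1 = 15/46
  H: (7/46) * 5 = 35/46
  D: (14/46) * 2 = 28/46
  B: (10/46) * 3 = 30/46
Sum = (15 + 35 + 28 + 30)/46 = 108/46

L = 108/46 = 2.3478 bits/symbol


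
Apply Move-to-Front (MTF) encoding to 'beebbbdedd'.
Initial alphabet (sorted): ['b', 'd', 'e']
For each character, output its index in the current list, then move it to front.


MTF encoding:
'b': index 0 in ['b', 'd', 'e'] -> ['b', 'd', 'e']
'e': index 2 in ['b', 'd', 'e'] -> ['e', 'b', 'd']
'e': index 0 in ['e', 'b', 'd'] -> ['e', 'b', 'd']
'b': index 1 in ['e', 'b', 'd'] -> ['b', 'e', 'd']
'b': index 0 in ['b', 'e', 'd'] -> ['b', 'e', 'd']
'b': index 0 in ['b', 'e', 'd'] -> ['b', 'e', 'd']
'd': index 2 in ['b', 'e', 'd'] -> ['d', 'b', 'e']
'e': index 2 in ['d', 'b', 'e'] -> ['e', 'd', 'b']
'd': index 1 in ['e', 'd', 'b'] -> ['d', 'e', 'b']
'd': index 0 in ['d', 'e', 'b'] -> ['d', 'e', 'b']


Output: [0, 2, 0, 1, 0, 0, 2, 2, 1, 0]


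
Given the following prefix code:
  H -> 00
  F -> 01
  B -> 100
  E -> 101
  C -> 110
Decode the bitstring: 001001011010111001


Decoding step by step:
Bits 00 -> H
Bits 100 -> B
Bits 101 -> E
Bits 101 -> E
Bits 01 -> F
Bits 110 -> C
Bits 01 -> F


Decoded message: HBEEFCF


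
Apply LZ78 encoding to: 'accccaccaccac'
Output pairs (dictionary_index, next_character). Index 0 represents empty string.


LZ78 encoding steps:
Dictionary: {0: ''}
Step 1: w='' (idx 0), next='a' -> output (0, 'a'), add 'a' as idx 1
Step 2: w='' (idx 0), next='c' -> output (0, 'c'), add 'c' as idx 2
Step 3: w='c' (idx 2), next='c' -> output (2, 'c'), add 'cc' as idx 3
Step 4: w='c' (idx 2), next='a' -> output (2, 'a'), add 'ca' as idx 4
Step 5: w='cc' (idx 3), next='a' -> output (3, 'a'), add 'cca' as idx 5
Step 6: w='cca' (idx 5), next='c' -> output (5, 'c'), add 'ccac' as idx 6


Encoded: [(0, 'a'), (0, 'c'), (2, 'c'), (2, 'a'), (3, 'a'), (5, 'c')]


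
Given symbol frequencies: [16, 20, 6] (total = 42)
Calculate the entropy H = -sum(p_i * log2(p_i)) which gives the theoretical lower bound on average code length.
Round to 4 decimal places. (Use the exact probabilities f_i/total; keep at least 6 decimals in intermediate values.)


Per-symbol terms -p_i * log2(p_i) with p_i = f_i/42:
  p = 16/42 = 0.380952: log2(p) = -1.392317, -p*log2(p) = 0.530407
  p = 20/42 = 0.476190: log2(p) = -1.070389, -p*log2(p) = 0.509709
  p = 6/42 = 0.142857: log2(p) = -2.807355, -p*log2(p) = 0.401051
H = 0.530407 + 0.509709 + 0.401051 = 1.441167

H = 1.4412 bits/symbol


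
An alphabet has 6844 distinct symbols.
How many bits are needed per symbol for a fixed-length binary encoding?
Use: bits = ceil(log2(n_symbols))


log2(6844) = 12.7406
Bracket: 2^12 = 4096 < 6844 <= 2^13 = 8192
So ceil(log2(6844)) = 13

bits = ceil(log2(6844)) = ceil(12.7406) = 13 bits


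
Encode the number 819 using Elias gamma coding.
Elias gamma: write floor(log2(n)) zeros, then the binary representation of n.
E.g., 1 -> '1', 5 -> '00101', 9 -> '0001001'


num_bits = floor(log2(819)) + 1 = 10
leading_zeros = num_bits - 1 = 9
binary(819) = 1100110011

Elias gamma(819) = '000000000' + '1100110011' = 0000000001100110011 (19 bits)


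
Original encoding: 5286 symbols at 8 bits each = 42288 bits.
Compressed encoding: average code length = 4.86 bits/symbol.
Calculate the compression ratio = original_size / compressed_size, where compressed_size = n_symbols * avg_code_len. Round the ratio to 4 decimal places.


original_size = n_symbols * orig_bits = 5286 * 8 = 42288 bits
compressed_size = n_symbols * avg_code_len = 5286 * 4.86 = 25689.96 bits
ratio = original_size / compressed_size = 42288 / 25689.96 = 1.6461

Compression ratio = 1.6461


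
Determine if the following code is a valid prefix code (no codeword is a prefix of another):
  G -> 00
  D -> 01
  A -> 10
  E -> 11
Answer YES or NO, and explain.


Checking each pair (does one codeword prefix another?):
  G='00' vs D='01': no prefix
  G='00' vs A='10': no prefix
  G='00' vs E='11': no prefix
  D='01' vs G='00': no prefix
  D='01' vs A='10': no prefix
  D='01' vs E='11': no prefix
  A='10' vs G='00': no prefix
  A='10' vs D='01': no prefix
  A='10' vs E='11': no prefix
  E='11' vs G='00': no prefix
  E='11' vs D='01': no prefix
  E='11' vs A='10': no prefix
No violation found over all pairs.

YES -- this is a valid prefix code. No codeword is a prefix of any other codeword.


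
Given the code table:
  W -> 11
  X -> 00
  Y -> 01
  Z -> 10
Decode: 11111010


Decoding:
11 -> W
11 -> W
10 -> Z
10 -> Z


Result: WWZZ


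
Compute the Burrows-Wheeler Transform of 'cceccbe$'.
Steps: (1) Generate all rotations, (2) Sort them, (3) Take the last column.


Rotations (sorted):
  0: $cceccbe -> last char: e
  1: be$ccecc -> last char: c
  2: cbe$ccec -> last char: c
  3: ccbe$cce -> last char: e
  4: cceccbe$ -> last char: $
  5: ceccbe$c -> last char: c
  6: e$cceccb -> last char: b
  7: eccbe$cc -> last char: c


BWT = ecce$cbc


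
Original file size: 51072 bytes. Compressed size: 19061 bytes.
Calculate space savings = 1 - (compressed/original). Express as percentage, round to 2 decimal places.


ratio = compressed/original = 19061/51072 = 0.373218
savings = 1 - ratio = 1 - 0.373218 = 0.626782
as a percentage: 0.626782 * 100 = 62.68%

Space savings = 1 - 19061/51072 = 62.68%


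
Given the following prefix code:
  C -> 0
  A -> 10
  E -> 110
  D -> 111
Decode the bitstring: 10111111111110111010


Decoding step by step:
Bits 10 -> A
Bits 111 -> D
Bits 111 -> D
Bits 111 -> D
Bits 110 -> E
Bits 111 -> D
Bits 0 -> C
Bits 10 -> A


Decoded message: ADDDEDCA


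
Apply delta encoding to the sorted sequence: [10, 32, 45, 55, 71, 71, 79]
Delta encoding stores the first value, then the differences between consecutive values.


First value: 10
Deltas:
  32 - 10 = 22
  45 - 32 = 13
  55 - 45 = 10
  71 - 55 = 16
  71 - 71 = 0
  79 - 71 = 8


Delta encoded: [10, 22, 13, 10, 16, 0, 8]


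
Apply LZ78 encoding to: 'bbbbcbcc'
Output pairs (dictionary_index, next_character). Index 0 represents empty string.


LZ78 encoding steps:
Dictionary: {0: ''}
Step 1: w='' (idx 0), next='b' -> output (0, 'b'), add 'b' as idx 1
Step 2: w='b' (idx 1), next='b' -> output (1, 'b'), add 'bb' as idx 2
Step 3: w='b' (idx 1), next='c' -> output (1, 'c'), add 'bc' as idx 3
Step 4: w='bc' (idx 3), next='c' -> output (3, 'c'), add 'bcc' as idx 4


Encoded: [(0, 'b'), (1, 'b'), (1, 'c'), (3, 'c')]


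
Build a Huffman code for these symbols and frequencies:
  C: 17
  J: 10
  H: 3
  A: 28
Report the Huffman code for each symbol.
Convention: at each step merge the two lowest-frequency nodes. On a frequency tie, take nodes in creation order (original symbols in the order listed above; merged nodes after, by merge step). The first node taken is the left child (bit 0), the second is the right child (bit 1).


Huffman tree construction:
Step 1: Merge H(3) + J(10) = 13
Step 2: Merge (H+J)(13) + C(17) = 30
Step 3: Merge A(28) + ((H+J)+C)(30) = 58
Read each symbol's code off the tree from the root (left child = 0, right child = 1).

Codes:
  C: 11 (length 2)
  J: 101 (length 3)
  H: 100 (length 3)
  A: 0 (length 1)
Average code length: 101/58 = 1.7414 bits/symbol


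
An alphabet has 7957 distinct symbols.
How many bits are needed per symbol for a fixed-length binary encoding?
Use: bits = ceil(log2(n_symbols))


log2(7957) = 12.958
Bracket: 2^12 = 4096 < 7957 <= 2^13 = 8192
So ceil(log2(7957)) = 13

bits = ceil(log2(7957)) = ceil(12.958) = 13 bits


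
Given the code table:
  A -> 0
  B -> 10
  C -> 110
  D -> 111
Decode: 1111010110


Decoding:
111 -> D
10 -> B
10 -> B
110 -> C


Result: DBBC


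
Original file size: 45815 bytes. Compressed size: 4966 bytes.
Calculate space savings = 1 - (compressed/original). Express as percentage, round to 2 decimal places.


ratio = compressed/original = 4966/45815 = 0.108392
savings = 1 - ratio = 1 - 0.108392 = 0.891608
as a percentage: 0.891608 * 100 = 89.16%

Space savings = 1 - 4966/45815 = 89.16%


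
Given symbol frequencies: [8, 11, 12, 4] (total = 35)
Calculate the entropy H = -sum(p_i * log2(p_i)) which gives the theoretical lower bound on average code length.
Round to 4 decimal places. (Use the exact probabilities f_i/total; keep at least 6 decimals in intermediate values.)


Per-symbol terms -p_i * log2(p_i) with p_i = f_i/35:
  p = 8/35 = 0.228571: log2(p) = -2.129283, -p*log2(p) = 0.486693
  p = 11/35 = 0.314286: log2(p) = -1.669851, -p*log2(p) = 0.524810
  p = 12/35 = 0.342857: log2(p) = -1.544321, -p*log2(p) = 0.529481
  p = 4/35 = 0.114286: log2(p) = -3.129283, -p*log2(p) = 0.357632
H = 0.486693 + 0.524810 + 0.529481 + 0.357632 = 1.898616

H = 1.8986 bits/symbol


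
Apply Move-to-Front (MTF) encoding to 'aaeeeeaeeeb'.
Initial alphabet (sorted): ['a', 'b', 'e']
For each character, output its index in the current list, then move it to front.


MTF encoding:
'a': index 0 in ['a', 'b', 'e'] -> ['a', 'b', 'e']
'a': index 0 in ['a', 'b', 'e'] -> ['a', 'b', 'e']
'e': index 2 in ['a', 'b', 'e'] -> ['e', 'a', 'b']
'e': index 0 in ['e', 'a', 'b'] -> ['e', 'a', 'b']
'e': index 0 in ['e', 'a', 'b'] -> ['e', 'a', 'b']
'e': index 0 in ['e', 'a', 'b'] -> ['e', 'a', 'b']
'a': index 1 in ['e', 'a', 'b'] -> ['a', 'e', 'b']
'e': index 1 in ['a', 'e', 'b'] -> ['e', 'a', 'b']
'e': index 0 in ['e', 'a', 'b'] -> ['e', 'a', 'b']
'e': index 0 in ['e', 'a', 'b'] -> ['e', 'a', 'b']
'b': index 2 in ['e', 'a', 'b'] -> ['b', 'e', 'a']


Output: [0, 0, 2, 0, 0, 0, 1, 1, 0, 0, 2]


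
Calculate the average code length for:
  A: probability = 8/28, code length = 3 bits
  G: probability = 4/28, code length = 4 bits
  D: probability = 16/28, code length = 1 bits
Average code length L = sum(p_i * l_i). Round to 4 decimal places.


Weighted contributions p_i * l_i:
  A: (8/28) * 3 = 24/28
  G: (4/28) * 4 = 16/28
  D: (16/28) * 1 = 16/28
Sum = (24 + 16 + 16)/28 = 56/28

L = 56/28 = 2.0000 bits/symbol


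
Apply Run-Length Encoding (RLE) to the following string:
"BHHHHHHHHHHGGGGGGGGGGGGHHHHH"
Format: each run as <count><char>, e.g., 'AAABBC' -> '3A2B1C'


Scanning runs left to right:
  i=0: run of 'B' x 1 -> '1B'
  i=1: run of 'H' x 10 -> '10H'
  i=11: run of 'G' x 12 -> '12G'
  i=23: run of 'H' x 5 -> '5H'

RLE = 1B10H12G5H


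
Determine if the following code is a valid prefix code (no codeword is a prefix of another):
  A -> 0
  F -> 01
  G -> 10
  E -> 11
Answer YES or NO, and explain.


Checking each pair (does one codeword prefix another?):
  A='0' vs F='01': prefix -- VIOLATION

NO -- this is NOT a valid prefix code. A (0) is a prefix of F (01).


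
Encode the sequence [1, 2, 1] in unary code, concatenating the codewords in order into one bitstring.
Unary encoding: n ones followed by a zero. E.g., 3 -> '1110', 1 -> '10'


Encode each number as n ones followed by a terminating 0:
  1 -> 10 (2 bits)
  2 -> 110 (3 bits)
  1 -> 10 (2 bits)
Total length = 2 + 3 + 2 = 7 bits.

Unary([1, 2, 1]) = 1011010 (7 bits)


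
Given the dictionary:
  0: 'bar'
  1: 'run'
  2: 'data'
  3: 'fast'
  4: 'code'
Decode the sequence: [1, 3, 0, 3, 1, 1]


Look up each index in the dictionary:
  1 -> 'run'
  3 -> 'fast'
  0 -> 'bar'
  3 -> 'fast'
  1 -> 'run'
  1 -> 'run'

Decoded: "run fast bar fast run run"


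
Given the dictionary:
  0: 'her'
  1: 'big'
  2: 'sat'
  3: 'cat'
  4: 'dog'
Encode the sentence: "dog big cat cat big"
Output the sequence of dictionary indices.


Look up each word in the dictionary:
  'dog' -> 4
  'big' -> 1
  'cat' -> 3
  'cat' -> 3
  'big' -> 1

Encoded: [4, 1, 3, 3, 1]


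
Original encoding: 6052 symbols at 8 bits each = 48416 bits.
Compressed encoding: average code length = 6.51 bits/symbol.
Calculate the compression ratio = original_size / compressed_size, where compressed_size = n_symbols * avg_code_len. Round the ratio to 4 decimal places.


original_size = n_symbols * orig_bits = 6052 * 8 = 48416 bits
compressed_size = n_symbols * avg_code_len = 6052 * 6.51 = 39398.52 bits
ratio = original_size / compressed_size = 48416 / 39398.52 = 1.2289

Compression ratio = 1.2289


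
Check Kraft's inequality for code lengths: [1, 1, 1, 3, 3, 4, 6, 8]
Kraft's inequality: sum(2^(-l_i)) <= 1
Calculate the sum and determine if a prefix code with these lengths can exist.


Sum = 2^(-1) + 2^(-1) + 2^(-1) + 2^(-3) + 2^(-3) + 2^(-4) + 2^(-6) + 2^(-8)
    = 0.5 + 0.5 + 0.5 + 0.125 + 0.125 + 0.0625 + 0.015625 + 0.00390625
    = 469/256 = 1.83203125
Since 1.83203125 > 1, Kraft's inequality is NOT satisfied.
A prefix code with these lengths CANNOT exist.

Kraft sum = 1.83203125. Not satisfied.


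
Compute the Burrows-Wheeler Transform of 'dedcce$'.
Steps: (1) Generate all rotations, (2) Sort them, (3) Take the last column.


Rotations (sorted):
  0: $dedcce -> last char: e
  1: cce$ded -> last char: d
  2: ce$dedc -> last char: c
  3: dcce$de -> last char: e
  4: dedcce$ -> last char: $
  5: e$dedcc -> last char: c
  6: edcce$d -> last char: d


BWT = edce$cd


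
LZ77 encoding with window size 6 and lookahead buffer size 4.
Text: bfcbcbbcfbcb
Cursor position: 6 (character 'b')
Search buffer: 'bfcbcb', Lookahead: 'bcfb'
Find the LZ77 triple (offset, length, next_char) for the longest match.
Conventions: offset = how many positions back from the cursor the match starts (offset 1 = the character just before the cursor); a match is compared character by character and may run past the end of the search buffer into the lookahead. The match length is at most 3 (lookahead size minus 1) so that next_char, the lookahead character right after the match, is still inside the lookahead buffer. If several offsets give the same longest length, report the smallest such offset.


Try each offset into the search buffer:
  offset=1 (pos 5, char 'b'): match length 1
  offset=2 (pos 4, char 'c'): match length 0
  offset=3 (pos 3, char 'b'): match length 2
  offset=4 (pos 2, char 'c'): match length 0
  offset=5 (pos 1, char 'f'): match length 0
  offset=6 (pos 0, char 'b'): match length 1
Longest match has length 2 at offset 3.
next_char = character at position 6 + 2 = 8 -> 'f'

Best match: offset=3, length=2 (matching 'bc' starting at position 3)
LZ77 triple: (3, 2, 'f')


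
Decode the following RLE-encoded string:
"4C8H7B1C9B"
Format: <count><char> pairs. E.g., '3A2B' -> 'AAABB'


Expanding each <count><char> pair:
  4C -> 'CCCC'
  8H -> 'HHHHHHHH'
  7B -> 'BBBBBBB'
  1C -> 'C'
  9B -> 'BBBBBBBBB'

Decoded = CCCCHHHHHHHHBBBBBBBCBBBBBBBBB


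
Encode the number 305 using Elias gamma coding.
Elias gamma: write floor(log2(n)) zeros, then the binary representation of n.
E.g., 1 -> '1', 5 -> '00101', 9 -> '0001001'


num_bits = floor(log2(305)) + 1 = 9
leading_zeros = num_bits - 1 = 8
binary(305) = 100110001

Elias gamma(305) = '00000000' + '100110001' = 00000000100110001 (17 bits)


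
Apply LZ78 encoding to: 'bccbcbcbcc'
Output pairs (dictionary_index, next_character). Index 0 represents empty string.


LZ78 encoding steps:
Dictionary: {0: ''}
Step 1: w='' (idx 0), next='b' -> output (0, 'b'), add 'b' as idx 1
Step 2: w='' (idx 0), next='c' -> output (0, 'c'), add 'c' as idx 2
Step 3: w='c' (idx 2), next='b' -> output (2, 'b'), add 'cb' as idx 3
Step 4: w='cb' (idx 3), next='c' -> output (3, 'c'), add 'cbc' as idx 4
Step 5: w='b' (idx 1), next='c' -> output (1, 'c'), add 'bc' as idx 5
Step 6: w='c' (idx 2), end of input -> output (2, '')


Encoded: [(0, 'b'), (0, 'c'), (2, 'b'), (3, 'c'), (1, 'c'), (2, '')]


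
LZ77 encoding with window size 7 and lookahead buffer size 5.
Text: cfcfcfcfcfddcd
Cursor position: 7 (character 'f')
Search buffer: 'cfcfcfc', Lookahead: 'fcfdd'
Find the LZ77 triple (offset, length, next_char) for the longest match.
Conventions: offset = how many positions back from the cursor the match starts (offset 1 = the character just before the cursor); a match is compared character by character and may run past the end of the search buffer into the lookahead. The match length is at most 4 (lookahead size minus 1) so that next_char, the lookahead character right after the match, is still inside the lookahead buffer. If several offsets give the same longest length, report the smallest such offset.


Try each offset into the search buffer:
  offset=1 (pos 6, char 'c'): match length 0
  offset=2 (pos 5, char 'f'): match length 3
  offset=3 (pos 4, char 'c'): match length 0
  offset=4 (pos 3, char 'f'): match length 3
  offset=5 (pos 2, char 'c'): match length 0
  offset=6 (pos 1, char 'f'): match length 3
  offset=7 (pos 0, char 'c'): match length 0
Longest match has length 3, found at offsets 2, 4, 6; take the smallest, offset 2.
next_char = character at position 7 + 3 = 10 -> 'd'

Best match: offset=2, length=3 (matching 'fcf' starting at position 5)
LZ77 triple: (2, 3, 'd')
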